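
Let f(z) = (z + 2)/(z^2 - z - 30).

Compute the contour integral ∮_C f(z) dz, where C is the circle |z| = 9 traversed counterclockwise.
2*I*pi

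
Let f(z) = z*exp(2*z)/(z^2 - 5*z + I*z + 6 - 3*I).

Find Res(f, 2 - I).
Write f(z) = P(z)/Q(z) with P(z) = z*exp(2*z) and Q(z) = z^2 - 5*z + I*z + 6 - 3*I.
The denominator factors as Q(z) = (z - 2 + I)*(z - 3), so z = 2 - I is a simple zero of Q and P is analytic there; z = 2 - I is therefore a simple pole and
  Res(f, z₀) = P(z₀)/Q'(z₀).

Q'(z) = 2*z - 5 + I, so Q'(2 - I) = -1 - I.
P(2 - I) = (2 - I)*exp(4 - 2*I).

Res(f, 2 - I) = ((2 - I)*exp(4 - 2*I))/(-1 - I) = (-1/2 + 3*I/2)*exp(4 - 2*I)

Final answer: (-1/2 + 3*I/2)*exp(4 - 2*I)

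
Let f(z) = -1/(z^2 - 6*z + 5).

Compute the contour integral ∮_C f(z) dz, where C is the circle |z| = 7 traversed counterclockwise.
0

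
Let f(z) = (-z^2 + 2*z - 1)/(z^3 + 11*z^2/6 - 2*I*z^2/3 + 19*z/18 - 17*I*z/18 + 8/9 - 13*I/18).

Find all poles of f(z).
The singularities of f are the zeros of the denominator. Factoring,
  z^3 + 11*z^2/6 - 2*I*z^2/3 + 19*z/18 - 17*I*z/18 + 8/9 - 13*I/18 = (z - I)*(z + 3/2 - I/3)*(z + 1/3 + 2*I/3)
so the candidates are z = I, z = -3/2 + I/3, z = -1/3 - 2*I/3.

Check the numerator P(z) = -z^2 + 2*z - 1 at each one:
  P(I) = 2*I ≠ 0, so z = I is a (simple) pole.
  P(-3/2 + I/3) = -221/36 + 5*I/3 ≠ 0, so z = -3/2 + I/3 is a (simple) pole.
  P(-1/3 - 2*I/3) = -4/3 - 16*I/9 ≠ 0, so z = -1/3 - 2*I/3 is a (simple) pole.

Poles of f: {-3/2 + I/3, -1/3 - 2*I/3, I}

Final answer: {-3/2 + I/3, -1/3 - 2*I/3, I}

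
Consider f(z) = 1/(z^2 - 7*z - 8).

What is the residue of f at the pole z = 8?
Write f(z) = P(z)/Q(z) with P(z) = 1 and Q(z) = z^2 - 7*z - 8.
The denominator factors as Q(z) = (z + 1)*(z - 8), so z = 8 is a simple zero of Q and P is analytic there; z = 8 is therefore a simple pole and
  Res(f, z₀) = P(z₀)/Q'(z₀).

Q'(z) = 2*z - 7, so Q'(8) = 9.
P(8) = 1.

Res(f, 8) = (1)/(9) = 1/9

Final answer: 1/9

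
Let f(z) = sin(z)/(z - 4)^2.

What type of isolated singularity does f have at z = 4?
Write f(z) = g(z)/(z - 4)^2 with g(z) = sin(z).
g is entire and g(4) = sin(4) ≠ 0, so no factor of (z - 4) cancels: the Laurent expansion of f about z = 4 starts at the power -2, i.e. lim_{z→z₀} (z - z₀)^2 f(z) = sin(4) is finite and nonzero.
So z = 4 is a pole of order 2.

Final answer: pole of order 2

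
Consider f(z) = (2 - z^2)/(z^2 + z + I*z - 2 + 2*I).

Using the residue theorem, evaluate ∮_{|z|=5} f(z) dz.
pi*(-2 + 2*I)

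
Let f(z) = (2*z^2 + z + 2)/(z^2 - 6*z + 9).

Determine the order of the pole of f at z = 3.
2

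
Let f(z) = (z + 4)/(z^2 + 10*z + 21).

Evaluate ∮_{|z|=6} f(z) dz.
I*pi/2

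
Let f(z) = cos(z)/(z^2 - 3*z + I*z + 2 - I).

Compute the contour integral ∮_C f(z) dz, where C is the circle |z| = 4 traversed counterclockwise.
By the residue theorem, ∮_C f(z) dz = 2πi · (sum of the residues of f at the poles inside |z| = 4).

The denominator factors as (z - 1)*(z - 2 + I), so the singularities of f are simple poles at z = 1, z = 2 - I.
  |1|² = 1 < 16 = 4², so this pole is inside the contour.
  |2 - I|² = 5 < 16 = 4², so this pole is inside the contour.

With P(z) = cos(z) and Q(z) = z^2 - 3*z + I*z + 2 - I, each pole is simple, so Res(f, z₀) = P(z₀)/Q'(z₀) with Q'(z) = 2*z - 3 + I.
  Res(f, 1) = P(1)/Q'(1) = (cos(1))/(-1 + I) = (-1/2 - I/2)*cos(1)
  Res(f, 2 - I) = P(2 - I)/Q'(2 - I) = (cos(2 - I))/(1 - I) = (1/2 + I/2)*cos(2 - I)

Sum of residues inside C: (-1/2 - I/2)*cos(1) + (1/2 + I/2)*cos(2 - I)
∮_C f(z) dz = 2πi · ((-1/2 - I/2)*cos(1) + (1/2 + I/2)*cos(2 - I)) = pi*(-1 + I)*cos(2 - I) + pi*(1 - I)*cos(1)

Final answer: pi*(-1 + I)*cos(2 - I) + pi*(1 - I)*cos(1)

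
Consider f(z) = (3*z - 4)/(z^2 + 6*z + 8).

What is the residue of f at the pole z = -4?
8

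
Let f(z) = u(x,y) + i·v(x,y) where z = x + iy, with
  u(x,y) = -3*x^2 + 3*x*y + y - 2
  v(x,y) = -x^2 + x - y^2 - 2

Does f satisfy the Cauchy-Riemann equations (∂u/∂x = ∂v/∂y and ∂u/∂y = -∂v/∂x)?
∂u/∂x = -6*x + 3*y
∂v/∂y = -2*y
∂u/∂y = 3*x + 1
∂v/∂x = 1 - 2*x
∂u/∂x ≠ ∂v/∂y and ∂u/∂y ≠ -∂v/∂x; the Cauchy-Riemann equations are not satisfied, so f is not analytic.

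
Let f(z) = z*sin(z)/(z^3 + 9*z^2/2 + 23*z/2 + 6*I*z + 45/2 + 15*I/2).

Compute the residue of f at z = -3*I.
Write f(z) = P(z)/Q(z) with P(z) = z*sin(z) and Q(z) = z^3 + 9*z^2/2 + 23*z/2 + 6*I*z + 45/2 + 15*I/2.
The denominator factors as Q(z) = (z + 3 - I)*(z + 3/2 - 2*I)*(z + 3*I), so z = -3*I is a simple zero of Q and P is analytic there; z = -3*I is therefore a simple pole and
  Res(f, z₀) = P(z₀)/Q'(z₀).

Q'(z) = 3*z^2 + 9*z + 23/2 + 6*I, so Q'(-3*I) = -31/2 - 21*I.
P(-3*I) = -3*sinh(3).

Res(f, -3*I) = (-3*sinh(3))/(-31/2 - 21*I) = (186/2725 - 252*I/2725)*sinh(3)

Final answer: (186/2725 - 252*I/2725)*sinh(3)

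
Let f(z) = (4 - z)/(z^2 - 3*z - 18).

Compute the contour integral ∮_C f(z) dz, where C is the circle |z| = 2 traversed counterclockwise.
By the residue theorem, ∮_C f(z) dz = 2πi · (sum of the residues of f at the poles inside |z| = 2).

The denominator factors as (z - 6)*(z + 3), so the singularities of f are simple poles at z = 6, z = -3.
  |6|² = 36 > 4 = 2², so this pole is outside the contour.
  |-3|² = 9 > 4 = 2², so this pole is outside the contour.

No pole lies inside the contour, so f is analytic on and inside C and the integral is 0 (Cauchy's theorem).

Final answer: 0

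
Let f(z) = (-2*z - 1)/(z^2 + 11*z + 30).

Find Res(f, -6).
Write f(z) = P(z)/Q(z) with P(z) = -2*z - 1 and Q(z) = z^2 + 11*z + 30.
The denominator factors as Q(z) = (z + 6)*(z + 5), so z = -6 is a simple zero of Q and P is analytic there; z = -6 is therefore a simple pole and
  Res(f, z₀) = P(z₀)/Q'(z₀).

Q'(z) = 2*z + 11, so Q'(-6) = -1.
P(-6) = 11.

Res(f, -6) = (11)/(-1) = -11

Final answer: -11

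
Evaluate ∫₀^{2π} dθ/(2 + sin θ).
2*sqrt(3)*pi/3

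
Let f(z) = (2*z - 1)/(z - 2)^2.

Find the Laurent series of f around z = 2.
Put w = z - (2), i.e. z = w + 2. The denominator is w^2, so it suffices to rewrite the numerator in powers of w.

P(z) = 2*z - 1
P(w + 2) = 3 + 2*w

Dividing each term by w^2:
  f = 3/w^2 + 2/w

Substituting back w = z - 2:
  f(z) = 3/(z - 2)^2 + 2/(z - 2)

The series is finite because the numerator is a polynomial; the negative powers form the principal part, and the coefficient of 1/(z - 2) gives Res(f, 2) = 2.

Final answer: 3/(z - 2)^2 + 2/(z - 2)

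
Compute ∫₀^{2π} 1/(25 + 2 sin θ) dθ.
Call the integral J. The integrand is 2π-periodic and we integrate over a full period, so shifting θ does not change the value (θ → θ + π/2 turns sin θ into cos θ). Hence
  J = ∫₀^{2π} dθ/(25 + 2 cos θ).
Put z = e^{iθ}: then cos θ = (z + 1/z)/2, dθ = dz/(iz), and z runs once counterclockwise around |z| = 1:
  J = ∮_{|z|=1} 1/(25 + 2*(z + 1/z)/2) · dz/(iz) = (2/i) ∮_{|z|=1} dz/(2*z^2 + 50*z + 2).
The roots of 2*z^2 + 50*z + 2 are z = (-25 ± sqrt(25^2 - 2^2))/2, with sqrt(621) = 3*sqrt(69); their product is 1, so only z₊ = -25/2 + 3*sqrt(69)/2 lies inside the unit circle (z₋ = -25/2 - 3*sqrt(69)/2 lies outside).
z₊ is a simple zero of q(z) = 2*z^2 + 50*z + 2, so Res(1/q, z₊) = 1/q'(z₊) with q'(z) = 4*z + 50; and q'(z₊) = 2*(z₊ - z₋) = 6*sqrt(69).
Therefore J = (2/i) · 2πi · 1/(6*sqrt(69)) = 2*pi/(3*sqrt(69)) = 2*sqrt(69)*pi/207

Final answer: 2*sqrt(69)*pi/207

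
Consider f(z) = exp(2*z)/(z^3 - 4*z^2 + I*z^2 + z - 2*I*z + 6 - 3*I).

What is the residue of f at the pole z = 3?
Write f(z) = P(z)/Q(z) with P(z) = exp(2*z) and Q(z) = z^3 - 4*z^2 + I*z^2 + z - 2*I*z + 6 - 3*I.
The denominator factors as Q(z) = (z + 1)*(z - 2 + I)*(z - 3), so z = 3 is a simple zero of Q and P is analytic there; z = 3 is therefore a simple pole and
  Res(f, z₀) = P(z₀)/Q'(z₀).

Q'(z) = 3*z^2 - 8*z + 2*I*z + 1 - 2*I, so Q'(3) = 4 + 4*I.
P(3) = exp(6).

Res(f, 3) = (exp(6))/(4 + 4*I) = (1/8 - I/8)*exp(6)

Final answer: (1/8 - I/8)*exp(6)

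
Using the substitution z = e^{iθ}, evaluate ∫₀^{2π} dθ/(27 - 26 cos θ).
Call the integral J. The integrand is 2π-periodic and we integrate over a full period, so shifting θ does not change the value (θ → θ + π flips the sign of the trig term). Hence
  J = ∫₀^{2π} dθ/(27 + 26 cos θ).
Put z = e^{iθ}: then cos θ = (z + 1/z)/2, dθ = dz/(iz), and z runs once counterclockwise around |z| = 1:
  J = ∮_{|z|=1} 1/(27 + 26*(z + 1/z)/2) · dz/(iz) = (2/i) ∮_{|z|=1} dz/(26*z^2 + 54*z + 26).
The roots of 26*z^2 + 54*z + 26 are z = (-27 ± sqrt(27^2 - 26^2))/26, with sqrt(53) = sqrt(53); their product is 1, so only z₊ = -27/26 + sqrt(53)/26 lies inside the unit circle (z₋ = -27/26 - sqrt(53)/26 lies outside).
z₊ is a simple zero of q(z) = 26*z^2 + 54*z + 26, so Res(1/q, z₊) = 1/q'(z₊) with q'(z) = 52*z + 54; and q'(z₊) = 26*(z₊ - z₋) = 2*sqrt(53).
Therefore J = (2/i) · 2πi · 1/(2*sqrt(53)) = 2*pi/(sqrt(53)) = 2*sqrt(53)*pi/53

Final answer: 2*sqrt(53)*pi/53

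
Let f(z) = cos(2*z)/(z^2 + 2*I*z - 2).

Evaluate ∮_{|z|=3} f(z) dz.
By the residue theorem, ∮_C f(z) dz = 2πi · (sum of the residues of f at the poles inside |z| = 3).

The denominator factors as (z - 1 + I)*(z + 1 + I), so the singularities of f are simple poles at z = 1 - I, z = -1 - I.
  |1 - I|² = 2 < 9 = 3², so this pole is inside the contour.
  |-1 - I|² = 2 < 9 = 3², so this pole is inside the contour.

With P(z) = cos(2*z) and Q(z) = z^2 + 2*I*z - 2, each pole is simple, so Res(f, z₀) = P(z₀)/Q'(z₀) with Q'(z) = 2*z + 2*I.
  Res(f, 1 - I) = P(1 - I)/Q'(1 - I) = (cos(2 - 2*I))/(2) = cos(2 - 2*I)/2
  Res(f, -1 - I) = P(-1 - I)/Q'(-1 - I) = (cos(2 + 2*I))/(-2) = -cos(2 + 2*I)/2

Sum of residues inside C: cos(2 - 2*I)/2 - cos(2 + 2*I)/2
∮_C f(z) dz = 2πi · (cos(2 - 2*I)/2 - cos(2 + 2*I)/2) = I*pi*cos(2 - 2*I) - I*pi*cos(2 + 2*I)

Final answer: I*pi*cos(2 - 2*I) - I*pi*cos(2 + 2*I)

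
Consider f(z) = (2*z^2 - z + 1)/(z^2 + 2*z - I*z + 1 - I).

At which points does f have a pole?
The singularities of f are the zeros of the denominator. Factoring,
  z^2 + 2*z - I*z + 1 - I = (z + 1)*(z + 1 - I)
so the candidates are z = -1, z = -1 + I.

Check the numerator P(z) = 2*z^2 - z + 1 at each one:
  P(-1) = 4 ≠ 0, so z = -1 is a (simple) pole.
  P(-1 + I) = 2 - 5*I ≠ 0, so z = -1 + I is a (simple) pole.

Poles of f: {-1, -1 + I}

Final answer: {-1, -1 + I}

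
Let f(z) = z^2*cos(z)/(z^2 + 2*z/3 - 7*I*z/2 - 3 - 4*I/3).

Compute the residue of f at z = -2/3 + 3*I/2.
(238/75 + 31*I/50)*cos(2/3 - 3*I/2)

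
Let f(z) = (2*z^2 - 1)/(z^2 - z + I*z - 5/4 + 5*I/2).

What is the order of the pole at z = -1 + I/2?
Factor the denominator:
  z^2 - z + I*z - 5/4 + 5*I/2 = (z + 1 - I/2)*(z - 2 + 3*I/2)

The numerator P(z) = 2*z^2 - 1 has P(-1 + I/2) = 1/2 - 2*I ≠ 0, so no factor of (z + 1 - I/2) cancels.
Near z = -1 + I/2 we can therefore write f(z) = g(z)/(z + 1 - I/2) with g analytic at -1 + I/2 and g(-1 + I/2) ≠ 0 (g is the numerator divided by the remaining denominator factors).

Hence z = -1 + I/2 is a pole of order 1.

Final answer: 1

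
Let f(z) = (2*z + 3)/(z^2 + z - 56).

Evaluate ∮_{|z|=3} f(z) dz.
0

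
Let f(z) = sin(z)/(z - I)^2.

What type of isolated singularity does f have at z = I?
pole of order 2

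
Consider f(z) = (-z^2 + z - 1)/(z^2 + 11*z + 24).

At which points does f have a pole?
The singularities of f are the zeros of the denominator. Factoring,
  z^2 + 11*z + 24 = (z + 8)*(z + 3)
so the candidates are z = -8, z = -3.

Check the numerator P(z) = -z^2 + z - 1 at each one:
  P(-8) = -73 ≠ 0, so z = -8 is a (simple) pole.
  P(-3) = -13 ≠ 0, so z = -3 is a (simple) pole.

Poles of f: {-8, -3}

Final answer: {-8, -3}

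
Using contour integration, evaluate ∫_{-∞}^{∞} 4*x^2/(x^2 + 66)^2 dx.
Let f(z) = 4*z^2/(z^2 + 66)^2. The denominator has no real zeros and deg Q - deg P = 2 ≥ 2, so the integral of f over the upper semicircle |z| = R tends to 0 as R → ∞. Closing the contour in the upper half-plane,
  ∫_{-∞}^{∞} f(x) dx = 2πi · Σ Res(f, z_k)  over the poles with Im z_k > 0.

Zeros of the denominator: z^2 + 66 = 0 gives z = ±sqrt(66)*I.
Upper half-plane: z = sqrt(66)*I (a pole of order 2).

Write f(z) = g(z)/(z - sqrt(66)*I)^2 with g(z) = 4*z^2/(z + sqrt(66)*I)^2. For a double pole, Res(f, z₀) = g'(z₀):
  g'(z) = 8*sqrt(66)*I*z/(z + sqrt(66)*I)^3
  Res(f, sqrt(66)*I) = g'(sqrt(66)*I) = -sqrt(66)*I/66

∫_{-∞}^{∞} f(x) dx = 2πi · (-sqrt(66)*I/66) = sqrt(66)*pi/33

Final answer: sqrt(66)*pi/33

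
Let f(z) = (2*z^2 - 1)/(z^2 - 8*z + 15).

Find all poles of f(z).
{3, 5}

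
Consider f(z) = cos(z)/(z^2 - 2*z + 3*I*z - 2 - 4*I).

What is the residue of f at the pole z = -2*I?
Write f(z) = P(z)/Q(z) with P(z) = cos(z) and Q(z) = z^2 - 2*z + 3*I*z - 2 - 4*I.
The denominator factors as Q(z) = (z - 2 + I)*(z + 2*I), so z = -2*I is a simple zero of Q and P is analytic there; z = -2*I is therefore a simple pole and
  Res(f, z₀) = P(z₀)/Q'(z₀).

Q'(z) = 2*z - 2 + 3*I, so Q'(-2*I) = -2 - I.
P(-2*I) = cosh(2).

Res(f, -2*I) = (cosh(2))/(-2 - I) = (-2/5 + I/5)*cosh(2)

Final answer: (-2/5 + I/5)*cosh(2)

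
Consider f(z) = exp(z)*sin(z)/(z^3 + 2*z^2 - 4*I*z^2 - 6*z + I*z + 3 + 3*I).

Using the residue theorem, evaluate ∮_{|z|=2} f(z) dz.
By the residue theorem, ∮_C f(z) dz = 2πi · (sum of the residues of f at the poles inside |z| = 2).

The denominator factors as (z - I)*(z + 3 - 3*I)*(z - 1), so the singularities of f are simple poles at z = I, z = -3 + 3*I, z = 1.
  |I|² = 1 < 4 = 2², so this pole is inside the contour.
  |-3 + 3*I|² = 18 > 4 = 2², so this pole is outside the contour.
  |1|² = 1 < 4 = 2², so this pole is inside the contour.

With P(z) = exp(z)*sin(z) and Q(z) = z^3 + 2*z^2 - 4*I*z^2 - 6*z + I*z + 3 + 3*I, each pole is simple, so Res(f, z₀) = P(z₀)/Q'(z₀) with Q'(z) = 3*z^2 + 4*z - 8*I*z - 6 + I.
  Res(f, I) = P(I)/Q'(I) = (I*exp(I)*sinh(1))/(-1 + 5*I) = (5/26 - I/26)*exp(I)*sinh(1)
  Res(f, 1) = P(1)/Q'(1) = (exp(1)*sin(1))/(1 - 7*I) = exp(1)*(1/50 + 7*I/50)*sin(1)

Sum of residues inside C: (5/26 - I/26)*exp(I)*sinh(1) + exp(1)*(1/50 + 7*I/50)*sin(1)
∮_C f(z) dz = 2πi · ((5/26 - I/26)*exp(I)*sinh(1) + exp(1)*(1/50 + 7*I/50)*sin(1)) = exp(1)*pi*(-7/25 + I/25)*sin(1) + pi*(1/13 + 5*I/13)*exp(I)*sinh(1)

Final answer: exp(1)*pi*(-7/25 + I/25)*sin(1) + pi*(1/13 + 5*I/13)*exp(I)*sinh(1)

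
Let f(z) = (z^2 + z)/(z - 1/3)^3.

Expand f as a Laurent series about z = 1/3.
4/(9*(z - 1/3)^3) + 5/(3*(z - 1/3)^2) + 1/(z - 1/3)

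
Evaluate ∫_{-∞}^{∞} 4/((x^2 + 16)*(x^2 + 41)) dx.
Let f(z) = 4/((z^2 + 16)*(z^2 + 41)). The denominator has no real zeros and deg Q - deg P = 4 ≥ 2, so the integral of f over the upper semicircle |z| = R tends to 0 as R → ∞. Closing the contour in the upper half-plane,
  ∫_{-∞}^{∞} f(x) dx = 2πi · Σ Res(f, z_k)  over the poles with Im z_k > 0.

Zeros of the denominator: z^2 + 41 = 0 gives z = ±sqrt(41)*I; z^2 + 16 = 0 gives z = ±4*I.
Upper half-plane: z = 4*I, z = sqrt(41)*I (simple).

Each pole is a simple zero of Q(z) = z^4 + 57*z^2 + 656, so Res(f, z₀) = P(z₀)/Q'(z₀) with P(z) = 4, Q'(z) = 4*z^3 + 114*z:
  Res(f, 4*I) = (4)/(200*I) = -I/50
  Res(f, sqrt(41)*I) = (4)/(-50*sqrt(41)*I) = 2*sqrt(41)*I/1025

Sum of residues: I*(-41 + 4*sqrt(41))/2050
∫_{-∞}^{∞} f(x) dx = 2πi · (I*(-41 + 4*sqrt(41))/2050) = pi*(41 - 4*sqrt(41))/1025

Final answer: pi*(41 - 4*sqrt(41))/1025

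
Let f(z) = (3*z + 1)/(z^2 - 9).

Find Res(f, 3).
5/3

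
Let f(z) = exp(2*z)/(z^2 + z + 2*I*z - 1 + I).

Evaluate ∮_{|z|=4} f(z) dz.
By the residue theorem, ∮_C f(z) dz = 2πi · (sum of the residues of f at the poles inside |z| = 4).

The denominator factors as (z + I)*(z + 1 + I), so the singularities of f are simple poles at z = -I, z = -1 - I.
  |-I|² = 1 < 16 = 4², so this pole is inside the contour.
  |-1 - I|² = 2 < 16 = 4², so this pole is inside the contour.

With P(z) = exp(2*z) and Q(z) = z^2 + z + 2*I*z - 1 + I, each pole is simple, so Res(f, z₀) = P(z₀)/Q'(z₀) with Q'(z) = 2*z + 1 + 2*I.
  Res(f, -I) = P(-I)/Q'(-I) = (exp(-2*I))/(1) = exp(-2*I)
  Res(f, -1 - I) = P(-1 - I)/Q'(-1 - I) = (exp(-2 - 2*I))/(-1) = -exp(-2 - 2*I)

Sum of residues inside C: exp(-2*I) - exp(-2 - 2*I)
∮_C f(z) dz = 2πi · (exp(-2*I) - exp(-2 - 2*I)) = 2*I*pi*exp(-2*I) - 2*I*pi*exp(-2 - 2*I)

Final answer: 2*I*pi*exp(-2*I) - 2*I*pi*exp(-2 - 2*I)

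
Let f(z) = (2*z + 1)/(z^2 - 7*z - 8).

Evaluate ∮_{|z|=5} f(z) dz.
By the residue theorem, ∮_C f(z) dz = 2πi · (sum of the residues of f at the poles inside |z| = 5).

The denominator factors as (z - 8)*(z + 1), so the singularities of f are simple poles at z = 8, z = -1.
  |8|² = 64 > 25 = 5², so this pole is outside the contour.
  |-1|² = 1 < 25 = 5², so this pole is inside the contour.

With P(z) = 2*z + 1 and Q(z) = z^2 - 7*z - 8, each pole is simple, so Res(f, z₀) = P(z₀)/Q'(z₀) with Q'(z) = 2*z - 7.
  Res(f, -1) = P(-1)/Q'(-1) = (-1)/(-9) = 1/9

∮_C f(z) dz = 2πi · (1/9) = 2*I*pi/9

Final answer: 2*I*pi/9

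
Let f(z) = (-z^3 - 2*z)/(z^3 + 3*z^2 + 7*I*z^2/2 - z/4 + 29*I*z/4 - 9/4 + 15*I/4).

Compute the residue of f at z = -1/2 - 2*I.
129/85 - 311*I/170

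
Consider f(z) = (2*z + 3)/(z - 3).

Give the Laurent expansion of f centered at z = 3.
Put w = z - (3), i.e. z = w + 3. The denominator is w, so it suffices to rewrite the numerator in powers of w.

P(z) = 2*z + 3
P(w + 3) = 9 + 2*w

Dividing each term by w:
  f = 9/w + 2

Substituting back w = z - 3:
  f(z) = 9/(z - 3) + 2

The series is finite because the numerator is a polynomial; the negative powers form the principal part, and the coefficient of 1/(z - 3) gives Res(f, 3) = 9.

Final answer: 9/(z - 3) + 2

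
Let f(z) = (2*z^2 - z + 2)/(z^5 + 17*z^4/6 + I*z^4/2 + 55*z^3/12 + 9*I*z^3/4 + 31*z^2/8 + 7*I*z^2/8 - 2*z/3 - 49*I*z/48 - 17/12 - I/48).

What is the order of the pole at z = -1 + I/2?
Factor the denominator:
  z^5 + 17*z^4/6 + I*z^4/2 + 55*z^3/12 + 9*I*z^3/4 + 31*z^2/8 + 7*I*z^2/8 - 2*z/3 - 49*I*z/48 - 17/12 - I/48 = (z + 1 - I/2)^3*(z - 1/2)*(z + 1/3 + 2*I)

The numerator P(z) = 2*z^2 - z + 2 has P(-1 + I/2) = 9/2 - 5*I/2 ≠ 0, so no factor of (z + 1 - I/2) cancels.
Near z = -1 + I/2 we can therefore write f(z) = g(z)/(z + 1 - I/2)^3 with g analytic at -1 + I/2 and g(-1 + I/2) ≠ 0 (g is the numerator divided by the remaining denominator factors).

Hence z = -1 + I/2 is a pole of order 3.

Final answer: 3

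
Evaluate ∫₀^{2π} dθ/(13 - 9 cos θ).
Call the integral J. The integrand is 2π-periodic and we integrate over a full period, so shifting θ does not change the value (θ → θ + π flips the sign of the trig term). Hence
  J = ∫₀^{2π} dθ/(13 + 9 cos θ).
Put z = e^{iθ}: then cos θ = (z + 1/z)/2, dθ = dz/(iz), and z runs once counterclockwise around |z| = 1:
  J = ∮_{|z|=1} 1/(13 + 9*(z + 1/z)/2) · dz/(iz) = (2/i) ∮_{|z|=1} dz/(9*z^2 + 26*z + 9).
The roots of 9*z^2 + 26*z + 9 are z = (-13 ± sqrt(13^2 - 9^2))/9, with sqrt(88) = 2*sqrt(22); their product is 1, so only z₊ = -13/9 + 2*sqrt(22)/9 lies inside the unit circle (z₋ = -13/9 - 2*sqrt(22)/9 lies outside).
z₊ is a simple zero of q(z) = 9*z^2 + 26*z + 9, so Res(1/q, z₊) = 1/q'(z₊) with q'(z) = 18*z + 26; and q'(z₊) = 9*(z₊ - z₋) = 4*sqrt(22).
Therefore J = (2/i) · 2πi · 1/(4*sqrt(22)) = 2*pi/(2*sqrt(22)) = sqrt(22)*pi/22

Final answer: sqrt(22)*pi/22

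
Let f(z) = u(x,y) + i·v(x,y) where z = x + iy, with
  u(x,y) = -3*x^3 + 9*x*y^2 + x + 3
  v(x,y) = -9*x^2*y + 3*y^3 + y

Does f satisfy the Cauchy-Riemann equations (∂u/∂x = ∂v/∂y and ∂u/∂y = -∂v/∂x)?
∂u/∂x = -9*x^2 + 9*y^2 + 1
∂v/∂y = -9*x^2 + 9*y^2 + 1
∂u/∂y = 18*x*y
∂v/∂x = -18*x*y
∂u/∂x = ∂v/∂y and ∂u/∂y = -∂v/∂x hold identically; f is analytic.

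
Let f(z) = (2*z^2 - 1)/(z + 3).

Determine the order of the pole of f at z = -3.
1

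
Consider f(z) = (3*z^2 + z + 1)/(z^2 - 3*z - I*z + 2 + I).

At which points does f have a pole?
The singularities of f are the zeros of the denominator. Factoring,
  z^2 - 3*z - I*z + 2 + I = (z - 2 - I)*(z - 1)
so the candidates are z = 2 + I, z = 1.

Check the numerator P(z) = 3*z^2 + z + 1 at each one:
  P(2 + I) = 12 + 13*I ≠ 0, so z = 2 + I is a (simple) pole.
  P(1) = 5 ≠ 0, so z = 1 is a (simple) pole.

Poles of f: {1, 2 + I}

Final answer: {1, 2 + I}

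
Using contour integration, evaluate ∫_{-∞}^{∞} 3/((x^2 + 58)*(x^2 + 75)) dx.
pi*(-58*sqrt(3) + 15*sqrt(58))/4930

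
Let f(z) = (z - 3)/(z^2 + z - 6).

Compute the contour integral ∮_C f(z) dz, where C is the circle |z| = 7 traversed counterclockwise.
2*I*pi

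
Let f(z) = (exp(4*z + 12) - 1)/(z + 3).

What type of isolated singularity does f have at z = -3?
Let u = z + 3. The exponent is 4*z + 12 = 4u, so
  f = (e^(4u) - 1)/u = ((4u) + (4u)^2/2 + (4u)^3/6 + ...)/u = 4 + (8)*u + (32/3)*u^2 + ...
The Laurent expansion about u = 0 has no negative powers; equivalently lim_{z→-3} f(z) = 4 exists and is finite.
So the singularity is removable.

Final answer: removable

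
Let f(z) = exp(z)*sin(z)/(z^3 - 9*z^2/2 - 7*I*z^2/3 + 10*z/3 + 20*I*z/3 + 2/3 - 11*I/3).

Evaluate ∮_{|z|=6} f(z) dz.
By the residue theorem, ∮_C f(z) dz = 2πi · (sum of the residues of f at the poles inside |z| = 6).

The denominator factors as (z - 1/2 - I)*(z - 1 - I/3)*(z - 3 - I), so the singularities of f are simple poles at z = 1/2 + I, z = 1 + I/3, z = 3 + I.
  |1/2 + I|² = 5/4 < 36 = 6², so this pole is inside the contour.
  |1 + I/3|² = 10/9 < 36 = 6², so this pole is inside the contour.
  |3 + I|² = 10 < 36 = 6², so this pole is inside the contour.

With P(z) = exp(z)*sin(z) and Q(z) = z^3 - 9*z^2/2 - 7*I*z^2/3 + 10*z/3 + 20*I*z/3 + 2/3 - 11*I/3, each pole is simple, so Res(f, z₀) = P(z₀)/Q'(z₀) with Q'(z) = 3*z^2 - 9*z - 14*I*z/3 + 10/3 + 20*I/3.
  Res(f, 1/2 + I) = P(1/2 + I)/Q'(1/2 + I) = (exp(1/2 + I)*sin(1/2 + I))/(5/4 - 5*I/3) = (36/125 + 48*I/125)*exp(1/2 + I)*sin(1/2 + I)
  Res(f, 1 + I/3) = P(1 + I/3)/Q'(1 + I/3) = (exp(1 + I/3)*sin(1 + I/3))/(-13/9 + I) = (-117/250 - 81*I/250)*exp(1 + I/3)*sin(1 + I/3)
  Res(f, 3 + I) = P(3 + I)/Q'(3 + I) = (exp(3 + I)*sin(3 + I))/(5 + 5*I/3) = (9/50 - 3*I/50)*exp(3 + I)*sin(3 + I)

Sum of residues inside C: (9/50 - 3*I/50)*exp(3 + I)*sin(3 + I) + (-117/250 - 81*I/250)*exp(1 + I/3)*sin(1 + I/3) + (36/125 + 48*I/125)*exp(1/2 + I)*sin(1/2 + I)
∮_C f(z) dz = 2πi · ((9/50 - 3*I/50)*exp(3 + I)*sin(3 + I) + (-117/250 - 81*I/250)*exp(1 + I/3)*sin(1 + I/3) + (36/125 + 48*I/125)*exp(1/2 + I)*sin(1/2 + I)) = pi*(-96/125 + 72*I/125)*exp(1/2 + I)*sin(1/2 + I) + pi*(81/125 - 117*I/125)*exp(1 + I/3)*sin(1 + I/3) + pi*(3/25 + 9*I/25)*exp(3 + I)*sin(3 + I)

Final answer: pi*(-96/125 + 72*I/125)*exp(1/2 + I)*sin(1/2 + I) + pi*(81/125 - 117*I/125)*exp(1 + I/3)*sin(1 + I/3) + pi*(3/25 + 9*I/25)*exp(3 + I)*sin(3 + I)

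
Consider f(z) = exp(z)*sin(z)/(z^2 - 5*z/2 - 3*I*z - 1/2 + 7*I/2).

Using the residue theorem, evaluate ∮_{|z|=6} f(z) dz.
pi*(-8/5 - 4*I/5)*exp(1 + I)*sin(1 + I) + pi*(8/5 + 4*I/5)*exp(3/2 + 2*I)*sin(3/2 + 2*I)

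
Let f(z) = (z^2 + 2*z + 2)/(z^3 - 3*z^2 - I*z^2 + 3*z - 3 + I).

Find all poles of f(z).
The singularities of f are the zeros of the denominator. Factoring,
  z^3 - 3*z^2 - I*z^2 + 3*z - 3 + I = (z - 2 - I)*(z + I)*(z - 1 - I)
so the candidates are z = 2 + I, z = -I, z = 1 + I.

Check the numerator P(z) = z^2 + 2*z + 2 at each one:
  P(2 + I) = 9 + 6*I ≠ 0, so z = 2 + I is a (simple) pole.
  P(-I) = 1 - 2*I ≠ 0, so z = -I is a (simple) pole.
  P(1 + I) = 4 + 4*I ≠ 0, so z = 1 + I is a (simple) pole.

Poles of f: {-I, 1 + I, 2 + I}

Final answer: {-I, 1 + I, 2 + I}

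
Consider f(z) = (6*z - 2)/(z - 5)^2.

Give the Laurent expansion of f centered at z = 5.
Put w = z - (5), i.e. z = w + 5. The denominator is w^2, so it suffices to rewrite the numerator in powers of w.

P(z) = 6*z - 2
P(w + 5) = 28 + 6*w

Dividing each term by w^2:
  f = 28/w^2 + 6/w

Substituting back w = z - 5:
  f(z) = 28/(z - 5)^2 + 6/(z - 5)

The series is finite because the numerator is a polynomial; the negative powers form the principal part, and the coefficient of 1/(z - 5) gives Res(f, 5) = 6.

Final answer: 28/(z - 5)^2 + 6/(z - 5)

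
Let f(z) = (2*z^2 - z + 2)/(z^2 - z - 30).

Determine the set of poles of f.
The singularities of f are the zeros of the denominator. Factoring,
  z^2 - z - 30 = (z - 6)*(z + 5)
so the candidates are z = 6, z = -5.

Check the numerator P(z) = 2*z^2 - z + 2 at each one:
  P(6) = 68 ≠ 0, so z = 6 is a (simple) pole.
  P(-5) = 57 ≠ 0, so z = -5 is a (simple) pole.

Poles of f: {-5, 6}

Final answer: {-5, 6}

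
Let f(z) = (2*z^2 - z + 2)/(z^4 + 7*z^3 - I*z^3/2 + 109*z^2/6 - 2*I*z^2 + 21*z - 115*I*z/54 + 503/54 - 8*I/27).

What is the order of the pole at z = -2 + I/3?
Factor the denominator:
  z^4 + 7*z^3 - I*z^3/2 + 109*z^2/6 - 2*I*z^2 + 21*z - 115*I*z/54 + 503/54 - 8*I/27 = (z + 2 - I/3)^3*(z + 1 + I/2)

The numerator P(z) = 2*z^2 - z + 2 has P(-2 + I/3) = 106/9 - 3*I ≠ 0, so no factor of (z + 2 - I/3) cancels.
Near z = -2 + I/3 we can therefore write f(z) = g(z)/(z + 2 - I/3)^3 with g analytic at -2 + I/3 and g(-2 + I/3) ≠ 0 (g is the numerator divided by the remaining denominator factors).

Hence z = -2 + I/3 is a pole of order 3.

Final answer: 3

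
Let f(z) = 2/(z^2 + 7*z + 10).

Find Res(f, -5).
Write f(z) = P(z)/Q(z) with P(z) = 2 and Q(z) = z^2 + 7*z + 10.
The denominator factors as Q(z) = (z + 2)*(z + 5), so z = -5 is a simple zero of Q and P is analytic there; z = -5 is therefore a simple pole and
  Res(f, z₀) = P(z₀)/Q'(z₀).

Q'(z) = 2*z + 7, so Q'(-5) = -3.
P(-5) = 2.

Res(f, -5) = (2)/(-3) = -2/3

Final answer: -2/3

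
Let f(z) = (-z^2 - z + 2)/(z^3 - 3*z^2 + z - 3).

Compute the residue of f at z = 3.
-1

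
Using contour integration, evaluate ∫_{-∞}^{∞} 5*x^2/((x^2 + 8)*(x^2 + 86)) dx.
Let f(z) = 5*z^2/((z^2 + 8)*(z^2 + 86)). The denominator has no real zeros and deg Q - deg P = 2 ≥ 2, so the integral of f over the upper semicircle |z| = R tends to 0 as R → ∞. Closing the contour in the upper half-plane,
  ∫_{-∞}^{∞} f(x) dx = 2πi · Σ Res(f, z_k)  over the poles with Im z_k > 0.

Zeros of the denominator: z^2 + 86 = 0 gives z = ±sqrt(86)*I; z^2 + 8 = 0 gives z = ±2*sqrt(2)*I.
Upper half-plane: z = 2*sqrt(2)*I, z = sqrt(86)*I (simple).

Each pole is a simple zero of Q(z) = z^4 + 94*z^2 + 688, so Res(f, z₀) = P(z₀)/Q'(z₀) with P(z) = 5*z^2, Q'(z) = 4*z^3 + 188*z:
  Res(f, 2*sqrt(2)*I) = (-40)/(312*sqrt(2)*I) = 5*sqrt(2)*I/78
  Res(f, sqrt(86)*I) = (-430)/(-156*sqrt(86)*I) = -5*sqrt(86)*I/156

Sum of residues: 5*I*(-sqrt(86) + 2*sqrt(2))/156
∫_{-∞}^{∞} f(x) dx = 2πi · (5*I*(-sqrt(86) + 2*sqrt(2))/156) = 5*pi*(-2*sqrt(2) + sqrt(86))/78

Final answer: 5*pi*(-2*sqrt(2) + sqrt(86))/78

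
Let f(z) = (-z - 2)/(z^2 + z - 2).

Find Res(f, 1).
-1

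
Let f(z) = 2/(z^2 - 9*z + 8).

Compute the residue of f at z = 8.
Write f(z) = P(z)/Q(z) with P(z) = 2 and Q(z) = z^2 - 9*z + 8.
The denominator factors as Q(z) = (z - 1)*(z - 8), so z = 8 is a simple zero of Q and P is analytic there; z = 8 is therefore a simple pole and
  Res(f, z₀) = P(z₀)/Q'(z₀).

Q'(z) = 2*z - 9, so Q'(8) = 7.
P(8) = 2.

Res(f, 8) = (2)/(7) = 2/7

Final answer: 2/7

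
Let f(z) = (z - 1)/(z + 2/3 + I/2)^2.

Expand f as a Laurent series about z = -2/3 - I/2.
(-5/3 - I/2)/(z + 2/3 + I/2)^2 + 1/(z + 2/3 + I/2)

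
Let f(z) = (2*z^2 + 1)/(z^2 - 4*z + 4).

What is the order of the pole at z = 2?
2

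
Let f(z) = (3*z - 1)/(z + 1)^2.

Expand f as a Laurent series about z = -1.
Put w = z - (-1), i.e. z = w - 1. The denominator is w^2, so it suffices to rewrite the numerator in powers of w.

P(z) = 3*z - 1
P(w - 1) = -4 + 3*w

Dividing each term by w^2:
  f = -4/w^2 + 3/w

Substituting back w = z + 1:
  f(z) = -4/(z + 1)^2 + 3/(z + 1)

The series is finite because the numerator is a polynomial; the negative powers form the principal part, and the coefficient of 1/(z + 1) gives Res(f, -1) = 3.

Final answer: -4/(z + 1)^2 + 3/(z + 1)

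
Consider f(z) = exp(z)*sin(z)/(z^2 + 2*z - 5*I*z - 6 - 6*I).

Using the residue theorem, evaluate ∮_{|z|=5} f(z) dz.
pi*(-4/5 + 2*I/5)*exp(3*I)*sinh(3) + pi*(2/5 + 4*I/5)*exp(-2 + 2*I)*sin(2 - 2*I)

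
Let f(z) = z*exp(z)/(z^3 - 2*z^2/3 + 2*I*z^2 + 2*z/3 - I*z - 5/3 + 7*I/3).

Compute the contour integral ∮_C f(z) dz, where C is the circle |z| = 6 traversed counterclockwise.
By the residue theorem, ∮_C f(z) dz = 2πi · (sum of the residues of f at the poles inside |z| = 6).

The denominator factors as (z + 1/3 + 2*I)*(z - I)*(z - 1 + I), so the singularities of f are simple poles at z = -1/3 - 2*I, z = I, z = 1 - I.
  |-1/3 - 2*I|² = 37/9 < 36 = 6², so this pole is inside the contour.
  |I|² = 1 < 36 = 6², so this pole is inside the contour.
  |1 - I|² = 2 < 36 = 6², so this pole is inside the contour.

With P(z) = z*exp(z) and Q(z) = z^3 - 2*z^2/3 + 2*I*z^2 + 2*z/3 - I*z - 5/3 + 7*I/3, each pole is simple, so Res(f, z₀) = P(z₀)/Q'(z₀) with Q'(z) = 3*z^2 - 4*z/3 + 4*I*z + 2/3 - I.
  Res(f, -1/3 - 2*I) = P(-1/3 - 2*I)/Q'(-1/3 - 2*I) = ((-1/3 - 2*I)*exp(-1/3 - 2*I))/(-23/9 + 13*I/3) = (-633/2050 + 531*I/2050)*exp(-1/3 - 2*I)
  Res(f, I) = P(I)/Q'(I) = (I*exp(I))/(-19/3 - 7*I/3) = (-21/410 - 57*I/410)*exp(I)
  Res(f, 1 - I) = P(1 - I)/Q'(1 - I) = ((1 - I)*exp(1 - I))/(10/3 - 5*I/3) = (9/25 - 3*I/25)*exp(1 - I)

Sum of residues inside C: (9/25 - 3*I/25)*exp(1 - I) + (-21/410 - 57*I/410)*exp(I) + (-633/2050 + 531*I/2050)*exp(-1/3 - 2*I)
∮_C f(z) dz = 2πi · ((9/25 - 3*I/25)*exp(1 - I) + (-21/410 - 57*I/410)*exp(I) + (-633/2050 + 531*I/2050)*exp(-1/3 - 2*I)) = pi*(57/205 - 21*I/205)*exp(I) + pi*(6/25 + 18*I/25)*exp(1 - I) + pi*(-531/1025 - 633*I/1025)*exp(-1/3 - 2*I)

Final answer: pi*(57/205 - 21*I/205)*exp(I) + pi*(6/25 + 18*I/25)*exp(1 - I) + pi*(-531/1025 - 633*I/1025)*exp(-1/3 - 2*I)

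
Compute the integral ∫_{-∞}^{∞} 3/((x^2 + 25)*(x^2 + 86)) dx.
Let f(z) = 3/((z^2 + 25)*(z^2 + 86)). The denominator has no real zeros and deg Q - deg P = 4 ≥ 2, so the integral of f over the upper semicircle |z| = R tends to 0 as R → ∞. Closing the contour in the upper half-plane,
  ∫_{-∞}^{∞} f(x) dx = 2πi · Σ Res(f, z_k)  over the poles with Im z_k > 0.

Zeros of the denominator: z^2 + 86 = 0 gives z = ±sqrt(86)*I; z^2 + 25 = 0 gives z = ±5*I.
Upper half-plane: z = 5*I, z = sqrt(86)*I (simple).

Each pole is a simple zero of Q(z) = z^4 + 111*z^2 + 2150, so Res(f, z₀) = P(z₀)/Q'(z₀) with P(z) = 3, Q'(z) = 4*z^3 + 222*z:
  Res(f, 5*I) = (3)/(610*I) = -3*I/610
  Res(f, sqrt(86)*I) = (3)/(-122*sqrt(86)*I) = 3*sqrt(86)*I/10492

Sum of residues: 3*I*(-86 + 5*sqrt(86))/52460
∫_{-∞}^{∞} f(x) dx = 2πi · (3*I*(-86 + 5*sqrt(86))/52460) = 3*pi*(86 - 5*sqrt(86))/26230

Final answer: 3*pi*(86 - 5*sqrt(86))/26230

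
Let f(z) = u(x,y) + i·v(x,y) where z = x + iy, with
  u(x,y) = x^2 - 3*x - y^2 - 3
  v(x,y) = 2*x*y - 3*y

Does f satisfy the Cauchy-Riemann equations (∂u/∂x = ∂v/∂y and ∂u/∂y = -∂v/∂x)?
∂u/∂x = 2*x - 3
∂v/∂y = 2*x - 3
∂u/∂y = -2*y
∂v/∂x = 2*y
∂u/∂x = ∂v/∂y and ∂u/∂y = -∂v/∂x hold identically; f is analytic.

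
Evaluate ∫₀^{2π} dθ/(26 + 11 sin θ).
2*sqrt(555)*pi/555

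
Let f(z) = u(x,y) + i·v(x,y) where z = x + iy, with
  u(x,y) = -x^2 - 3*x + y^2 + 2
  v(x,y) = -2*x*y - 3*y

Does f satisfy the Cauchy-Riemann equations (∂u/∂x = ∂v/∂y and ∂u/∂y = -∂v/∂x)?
∂u/∂x = -2*x - 3
∂v/∂y = -2*x - 3
∂u/∂y = 2*y
∂v/∂x = -2*y
∂u/∂x = ∂v/∂y and ∂u/∂y = -∂v/∂x hold identically; f is analytic.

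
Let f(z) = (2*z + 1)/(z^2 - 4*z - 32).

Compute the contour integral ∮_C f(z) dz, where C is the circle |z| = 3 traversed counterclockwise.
0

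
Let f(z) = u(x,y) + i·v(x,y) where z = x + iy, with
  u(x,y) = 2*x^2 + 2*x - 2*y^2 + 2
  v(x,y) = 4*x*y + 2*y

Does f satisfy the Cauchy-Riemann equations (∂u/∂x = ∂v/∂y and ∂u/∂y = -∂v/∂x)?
∂u/∂x = 4*x + 2
∂v/∂y = 4*x + 2
∂u/∂y = -4*y
∂v/∂x = 4*y
∂u/∂x = ∂v/∂y and ∂u/∂y = -∂v/∂x hold identically; f is analytic.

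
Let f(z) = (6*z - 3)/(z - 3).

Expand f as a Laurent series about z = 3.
15/(z - 3) + 6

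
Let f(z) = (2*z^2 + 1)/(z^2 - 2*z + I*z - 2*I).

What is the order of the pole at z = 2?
Factor the denominator:
  z^2 - 2*z + I*z - 2*I = (z - 2)*(z + I)

The numerator P(z) = 2*z^2 + 1 has P(2) = 9 ≠ 0, so no factor of (z - 2) cancels.
Near z = 2 we can therefore write f(z) = g(z)/(z - 2) with g analytic at 2 and g(2) ≠ 0 (g is the numerator divided by the remaining denominator factors).

Hence z = 2 is a pole of order 1.

Final answer: 1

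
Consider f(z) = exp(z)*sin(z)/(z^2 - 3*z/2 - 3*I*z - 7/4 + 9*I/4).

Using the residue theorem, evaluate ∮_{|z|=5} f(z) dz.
By the residue theorem, ∮_C f(z) dz = 2πi · (sum of the residues of f at the poles inside |z| = 5).

The denominator factors as (z - 1/2 - 3*I/2)*(z - 1 - 3*I/2), so the singularities of f are simple poles at z = 1/2 + 3*I/2, z = 1 + 3*I/2.
  |1/2 + 3*I/2|² = 5/2 < 25 = 5², so this pole is inside the contour.
  |1 + 3*I/2|² = 13/4 < 25 = 5², so this pole is inside the contour.

With P(z) = exp(z)*sin(z) and Q(z) = z^2 - 3*z/2 - 3*I*z - 7/4 + 9*I/4, each pole is simple, so Res(f, z₀) = P(z₀)/Q'(z₀) with Q'(z) = 2*z - 3/2 - 3*I.
  Res(f, 1/2 + 3*I/2) = P(1/2 + 3*I/2)/Q'(1/2 + 3*I/2) = (exp(1/2 + 3*I/2)*sin(1/2 + 3*I/2))/(-1/2) = -2*exp(1/2 + 3*I/2)*sin(1/2 + 3*I/2)
  Res(f, 1 + 3*I/2) = P(1 + 3*I/2)/Q'(1 + 3*I/2) = (exp(1 + 3*I/2)*sin(1 + 3*I/2))/(1/2) = 2*exp(1 + 3*I/2)*sin(1 + 3*I/2)

Sum of residues inside C: -2*exp(1/2 + 3*I/2)*sin(1/2 + 3*I/2) + 2*exp(1 + 3*I/2)*sin(1 + 3*I/2)
∮_C f(z) dz = 2πi · (-2*exp(1/2 + 3*I/2)*sin(1/2 + 3*I/2) + 2*exp(1 + 3*I/2)*sin(1 + 3*I/2)) = 4*I*pi*exp(1 + 3*I/2)*sin(1 + 3*I/2) - 4*I*pi*exp(1/2 + 3*I/2)*sin(1/2 + 3*I/2)

Final answer: 4*I*pi*exp(1 + 3*I/2)*sin(1 + 3*I/2) - 4*I*pi*exp(1/2 + 3*I/2)*sin(1/2 + 3*I/2)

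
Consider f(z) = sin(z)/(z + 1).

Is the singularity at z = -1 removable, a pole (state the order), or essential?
Write f(z) = g(z)/(z + 1) with g(z) = sin(z).
g is entire and g(-1) = -sin(1) ≠ 0, so no factor of (z + 1) cancels: the Laurent expansion of f about z = -1 starts at the power -1, i.e. lim_{z→z₀} (z - z₀) f(z) = -sin(1) is finite and nonzero.
So z = -1 is a pole of order 1.

Final answer: pole of order 1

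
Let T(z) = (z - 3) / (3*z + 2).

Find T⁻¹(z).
Set w = T(z) = (z - 3) / (3*z + 2) and solve for z:
  w*(3*z + 2) = z - 3
  2*w + z*(3*w - 1) + 3 = 0
  z*(3*w - 1) = -2*w - 3
  z = (2*w + 3)/(1 - 3*w)
Renaming the variable, T⁻¹(z) = (2*z + 3)/(-3*z + 1) = (-2*z - 3)/(3*z - 1).
(Check: ad - bc = 11 ≠ 0, so T is invertible.)

Final answer: (-2*z - 3)/(3*z - 1)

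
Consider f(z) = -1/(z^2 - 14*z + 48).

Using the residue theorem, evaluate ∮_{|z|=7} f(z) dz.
By the residue theorem, ∮_C f(z) dz = 2πi · (sum of the residues of f at the poles inside |z| = 7).

The denominator factors as (z - 8)*(z - 6), so the singularities of f are simple poles at z = 8, z = 6.
  |8|² = 64 > 49 = 7², so this pole is outside the contour.
  |6|² = 36 < 49 = 7², so this pole is inside the contour.

With P(z) = -1 and Q(z) = z^2 - 14*z + 48, each pole is simple, so Res(f, z₀) = P(z₀)/Q'(z₀) with Q'(z) = 2*z - 14.
  Res(f, 6) = P(6)/Q'(6) = (-1)/(-2) = 1/2

∮_C f(z) dz = 2πi · (1/2) = I*pi

Final answer: I*pi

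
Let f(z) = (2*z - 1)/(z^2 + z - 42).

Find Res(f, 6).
Write f(z) = P(z)/Q(z) with P(z) = 2*z - 1 and Q(z) = z^2 + z - 42.
The denominator factors as Q(z) = (z - 6)*(z + 7), so z = 6 is a simple zero of Q and P is analytic there; z = 6 is therefore a simple pole and
  Res(f, z₀) = P(z₀)/Q'(z₀).

Q'(z) = 2*z + 1, so Q'(6) = 13.
P(6) = 11.

Res(f, 6) = (11)/(13) = 11/13

Final answer: 11/13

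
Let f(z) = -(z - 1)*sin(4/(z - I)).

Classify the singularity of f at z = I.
essential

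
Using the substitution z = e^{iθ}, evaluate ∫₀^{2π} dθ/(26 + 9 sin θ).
Call the integral J. The integrand is 2π-periodic and we integrate over a full period, so shifting θ does not change the value (θ → θ + π/2 turns sin θ into cos θ). Hence
  J = ∫₀^{2π} dθ/(26 + 9 cos θ).
Put z = e^{iθ}: then cos θ = (z + 1/z)/2, dθ = dz/(iz), and z runs once counterclockwise around |z| = 1:
  J = ∮_{|z|=1} 1/(26 + 9*(z + 1/z)/2) · dz/(iz) = (2/i) ∮_{|z|=1} dz/(9*z^2 + 52*z + 9).
The roots of 9*z^2 + 52*z + 9 are z = (-26 ± sqrt(26^2 - 9^2))/9, with sqrt(595) = sqrt(595); their product is 1, so only z₊ = -26/9 + sqrt(595)/9 lies inside the unit circle (z₋ = -26/9 - sqrt(595)/9 lies outside).
z₊ is a simple zero of q(z) = 9*z^2 + 52*z + 9, so Res(1/q, z₊) = 1/q'(z₊) with q'(z) = 18*z + 52; and q'(z₊) = 9*(z₊ - z₋) = 2*sqrt(595).
Therefore J = (2/i) · 2πi · 1/(2*sqrt(595)) = 2*pi/(sqrt(595)) = 2*sqrt(595)*pi/595

Final answer: 2*sqrt(595)*pi/595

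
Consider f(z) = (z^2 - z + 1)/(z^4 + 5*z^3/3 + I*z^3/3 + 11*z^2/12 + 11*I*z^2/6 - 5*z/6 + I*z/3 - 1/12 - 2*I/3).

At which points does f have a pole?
The singularities of f are the zeros of the denominator. Factoring,
  z^4 + 5*z^3/3 + I*z^3/3 + 11*z^2/12 + 11*I*z^2/6 - 5*z/6 + I*z/3 - 1/12 - 2*I/3 = (z + 2/3 + I/3)*(z - 1/2)*(z + 3/2 - I)*(z + I)
so the candidates are z = -2/3 - I/3, z = 1/2, z = -3/2 + I, z = -I.

Check the numerator P(z) = z^2 - z + 1 at each one:
  P(-2/3 - I/3) = 2 + 7*I/9 ≠ 0, so z = -2/3 - I/3 is a (simple) pole.
  P(1/2) = 3/4 ≠ 0, so z = 1/2 is a (simple) pole.
  P(-3/2 + I) = 15/4 - 4*I ≠ 0, so z = -3/2 + I is a (simple) pole.
  P(-I) = I ≠ 0, so z = -I is a (simple) pole.

Poles of f: {-3/2 + I, -2/3 - I/3, -I, 1/2}

Final answer: {-3/2 + I, -2/3 - I/3, -I, 1/2}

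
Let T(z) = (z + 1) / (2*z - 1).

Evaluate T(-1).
Substitute z = -1:
  numerator:   (-1) + 1 = 0
  denominator: 2*(-1) - 1 = -3
T(-1) = (0)/(-3) = 0

Final answer: 0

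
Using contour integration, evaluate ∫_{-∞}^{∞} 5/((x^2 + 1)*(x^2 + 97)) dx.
Let f(z) = 5/((z^2 + 1)*(z^2 + 97)). The denominator has no real zeros and deg Q - deg P = 4 ≥ 2, so the integral of f over the upper semicircle |z| = R tends to 0 as R → ∞. Closing the contour in the upper half-plane,
  ∫_{-∞}^{∞} f(x) dx = 2πi · Σ Res(f, z_k)  over the poles with Im z_k > 0.

Zeros of the denominator: z^2 + 1 = 0 gives z = ±I; z^2 + 97 = 0 gives z = ±sqrt(97)*I.
Upper half-plane: z = I, z = sqrt(97)*I (simple).

Each pole is a simple zero of Q(z) = z^4 + 98*z^2 + 97, so Res(f, z₀) = P(z₀)/Q'(z₀) with P(z) = 5, Q'(z) = 4*z^3 + 196*z:
  Res(f, I) = (5)/(192*I) = -5*I/192
  Res(f, sqrt(97)*I) = (5)/(-192*sqrt(97)*I) = 5*sqrt(97)*I/18624

Sum of residues: 5*I*(-97 + sqrt(97))/18624
∫_{-∞}^{∞} f(x) dx = 2πi · (5*I*(-97 + sqrt(97))/18624) = 5*pi*(97 - sqrt(97))/9312

Final answer: 5*pi*(97 - sqrt(97))/9312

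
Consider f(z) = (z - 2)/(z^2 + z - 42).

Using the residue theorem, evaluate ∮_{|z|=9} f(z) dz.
By the residue theorem, ∮_C f(z) dz = 2πi · (sum of the residues of f at the poles inside |z| = 9).

The denominator factors as (z + 7)*(z - 6), so the singularities of f are simple poles at z = -7, z = 6.
  |-7|² = 49 < 81 = 9², so this pole is inside the contour.
  |6|² = 36 < 81 = 9², so this pole is inside the contour.

With P(z) = z - 2 and Q(z) = z^2 + z - 42, each pole is simple, so Res(f, z₀) = P(z₀)/Q'(z₀) with Q'(z) = 2*z + 1.
  Res(f, -7) = P(-7)/Q'(-7) = (-9)/(-13) = 9/13
  Res(f, 6) = P(6)/Q'(6) = (4)/(13) = 4/13

Sum of residues inside C: 1
∮_C f(z) dz = 2πi · (1) = 2*I*pi

Final answer: 2*I*pi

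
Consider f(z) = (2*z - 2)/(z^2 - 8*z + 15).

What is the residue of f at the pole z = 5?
Write f(z) = P(z)/Q(z) with P(z) = 2*z - 2 and Q(z) = z^2 - 8*z + 15.
The denominator factors as Q(z) = (z - 5)*(z - 3), so z = 5 is a simple zero of Q and P is analytic there; z = 5 is therefore a simple pole and
  Res(f, z₀) = P(z₀)/Q'(z₀).

Q'(z) = 2*z - 8, so Q'(5) = 2.
P(5) = 8.

Res(f, 5) = (8)/(2) = 4

Final answer: 4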